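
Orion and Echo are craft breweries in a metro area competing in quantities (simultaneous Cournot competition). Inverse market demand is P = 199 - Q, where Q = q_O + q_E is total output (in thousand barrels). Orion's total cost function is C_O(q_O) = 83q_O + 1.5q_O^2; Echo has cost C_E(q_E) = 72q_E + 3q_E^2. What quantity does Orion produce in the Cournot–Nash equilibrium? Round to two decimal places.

Orion's profit: π_O = (199 - Q)q_O - (83q_O + (3/2)q_O²). Setting ∂π_O/∂q_O = 0: 116 - 5q_O - (q_E) = 0.
Echo's first-order condition: 127 - 8q_E - (q_O) = 0.
So q_O = (116 - q_E)/5 and q_E = (127 - q_O)/8.
Solving the pair: q_O = 267/13, q_E = 173/13.

20.54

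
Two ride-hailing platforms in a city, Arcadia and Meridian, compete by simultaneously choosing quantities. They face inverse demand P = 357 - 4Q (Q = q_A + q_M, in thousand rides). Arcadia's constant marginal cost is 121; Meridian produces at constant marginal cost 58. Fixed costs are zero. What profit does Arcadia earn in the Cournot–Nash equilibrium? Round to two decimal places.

831.36

Arcadia's profit: π_A = (357 - 4Q)q_A - (121q_A). Setting ∂π_A/∂q_A = 0: 236 - 8q_A - 4(q_M) = 0.
Meridian's profit: π_M = (357 - 4Q)q_M - (58q_M). Setting ∂π_M/∂q_M = 0: 299 - 8q_M - 4(q_A) = 0.
Rearranging gives the reaction functions q_A = (236 - 4q_M)/8 and q_M = (299 - 4q_A)/8.
Solving the pair: q_A = 173/12, q_M = 181/6.
Price P = 357 - 4·(535/12) = 536/3.
Arcadia's profit: (536/3 - 121)·(173/12) = 831.3611.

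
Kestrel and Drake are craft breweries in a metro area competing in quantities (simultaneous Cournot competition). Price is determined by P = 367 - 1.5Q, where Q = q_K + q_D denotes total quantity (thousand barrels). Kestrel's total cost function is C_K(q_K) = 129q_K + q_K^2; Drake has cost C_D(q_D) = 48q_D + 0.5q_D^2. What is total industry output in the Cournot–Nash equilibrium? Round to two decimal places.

Kestrel's profit: π_K = (367 - 1.5Q)q_K - (129q_K + q_K²). Setting ∂π_K/∂q_K = 0: 238 - 5q_K - (3/2)(q_D) = 0.
Drake's first-order condition: 319 - 4q_D - (3/2)(q_K) = 0.
Best responses: q_K = (238 - (3/2)q_D)/5, q_D = (319 - (3/2)q_K)/4.
Substituting one into the other gives q_K = 1894/71 and q_D = 69.7465.
Total output Q = 1894/71 + 69.7465 = 96.4225.

96.42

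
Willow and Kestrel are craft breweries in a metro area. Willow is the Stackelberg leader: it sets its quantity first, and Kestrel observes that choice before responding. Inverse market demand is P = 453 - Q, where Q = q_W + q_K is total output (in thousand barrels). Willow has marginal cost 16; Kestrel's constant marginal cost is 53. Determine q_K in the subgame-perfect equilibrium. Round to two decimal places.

The follower Kestrel best-responds to any q_W: π_K = (453 - Q)q_K - 53q_K.
∂π_K/∂q_K = 400 - q_W - 2q_K = 0 gives the reaction function q_K = (400 - q_W)/2.
Willow substitutes q_K(q_W) into its own profit: π_W = q_W(453 - q_W - (400 - q_W)/2) - 16q_W = (253 - (1/2)q_W)q_W - 16q_W.
Leader FOC: 237 - q_W = 0, so q_W = 237.
Then q_K = (400 - 237)/2 = 163/2.

81.50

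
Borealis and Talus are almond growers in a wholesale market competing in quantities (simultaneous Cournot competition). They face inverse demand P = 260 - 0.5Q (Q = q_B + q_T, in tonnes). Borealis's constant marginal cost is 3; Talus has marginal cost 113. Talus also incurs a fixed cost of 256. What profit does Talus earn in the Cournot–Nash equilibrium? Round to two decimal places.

Borealis's profit: π_B = (260 - 0.5Q)q_B - (3q_B). Setting ∂π_B/∂q_B = 0: 257 - q_B - (1/2)(q_T) = 0.
Talus's first-order condition: 147 - q_T - (1/2)(q_B) = 0.
Rearranging gives the reaction functions q_B = (257 - (1/2)q_T) and q_T = (147 - (1/2)q_B).
Substituting one into the other gives q_B = 734/3 and q_T = 74/3.
Price P = 260 - (1/2)·(808/3) = 376/3.
Talus's profit: (376/3 - 113)·(74/3) - 256 = 434/9.

48.22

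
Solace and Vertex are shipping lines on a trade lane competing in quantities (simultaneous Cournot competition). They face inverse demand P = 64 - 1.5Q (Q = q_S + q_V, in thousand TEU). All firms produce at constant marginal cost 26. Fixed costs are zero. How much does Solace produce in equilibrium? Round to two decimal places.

A representative firm's profit is π_i = q_i(64 - 1.5Q) - 26q_i.
First-order condition (treating rivals' output as given): 38 - 3q_i - (3/2)q_j = 0.
With identical firms every q_j equals q_i, so q_j = q_i and 38 = (9/2)q_i, giving q_i = 76/9.

8.44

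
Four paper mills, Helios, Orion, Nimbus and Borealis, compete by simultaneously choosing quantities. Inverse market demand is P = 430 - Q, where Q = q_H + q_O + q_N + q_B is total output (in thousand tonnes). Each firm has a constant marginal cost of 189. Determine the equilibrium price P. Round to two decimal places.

A representative firm's profit is π_i = q_i(430 - Q) - 189q_i.
First-order condition (treating rivals' output as given): 241 - 2q_i - Σ_{j≠i} q_j = 0.
By symmetry each firm produces the same amount; substituting Σ_{j≠i} q_j = 3q_i yields q_i = 241/5.
Total output Q = 964/5, so price P = 430 - 964/5 = 1186/5.

237.20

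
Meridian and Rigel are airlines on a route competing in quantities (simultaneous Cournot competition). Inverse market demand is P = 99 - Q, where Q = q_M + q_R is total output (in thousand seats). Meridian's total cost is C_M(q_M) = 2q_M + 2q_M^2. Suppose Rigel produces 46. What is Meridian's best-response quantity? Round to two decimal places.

With the rival's output fixed at 46, Meridian's profit is π_M = (99 - 46 - q_M)q_M - (2q_M + 2q_M²) = (53 - q_M)q_M - (2q_M + 2q_M²).
∂π_M/∂q_M = 51 - 6q_M = 0, so q_M = 17/2.

8.50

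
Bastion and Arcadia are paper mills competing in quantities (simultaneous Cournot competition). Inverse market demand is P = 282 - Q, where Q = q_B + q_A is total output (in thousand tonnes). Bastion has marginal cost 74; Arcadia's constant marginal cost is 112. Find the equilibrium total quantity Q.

126

Bastion's profit: π_B = (282 - Q)q_B - (74q_B). Setting ∂π_B/∂q_B = 0: 208 - 2q_B - (q_A) = 0.
Arcadia's first-order condition: 170 - 2q_A - (q_B) = 0.
Best responses: q_B = (208 - q_A)/2, q_A = (170 - q_B)/2.
Substituting one into the other gives q_B = 82 and q_A = 44.
Total output Q = 82 + 44 = 126.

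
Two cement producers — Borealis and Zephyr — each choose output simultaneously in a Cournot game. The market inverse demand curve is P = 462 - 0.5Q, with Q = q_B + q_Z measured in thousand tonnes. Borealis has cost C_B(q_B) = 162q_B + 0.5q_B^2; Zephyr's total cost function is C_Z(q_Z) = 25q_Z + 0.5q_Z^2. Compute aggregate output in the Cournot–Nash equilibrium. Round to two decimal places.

294.80

Borealis's profit: π_B = (462 - 0.5Q)q_B - (162q_B + (1/2)q_B²). Setting ∂π_B/∂q_B = 0: 300 - 2q_B - (1/2)(q_Z) = 0.
Zephyr's profit: π_Z = (462 - 0.5Q)q_Z - (25q_Z + (1/2)q_Z²). Setting ∂π_Z/∂q_Z = 0: 437 - 2q_Z - (1/2)(q_B) = 0.
Best responses: q_B = (300 - (1/2)q_Z)/2, q_Z = (437 - (1/2)q_B)/2.
Substituting one into the other gives q_B = 1526/15 and q_Z = 193.0667.
Total output Q = 1526/15 + 193.0667 = 1474/5.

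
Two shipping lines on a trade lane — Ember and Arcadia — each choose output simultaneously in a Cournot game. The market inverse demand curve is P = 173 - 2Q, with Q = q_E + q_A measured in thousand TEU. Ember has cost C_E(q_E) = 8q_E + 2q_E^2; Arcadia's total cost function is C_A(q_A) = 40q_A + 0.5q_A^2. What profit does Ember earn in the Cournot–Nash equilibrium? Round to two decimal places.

Ember's profit: π_E = (173 - 2Q)q_E - (8q_E + 2q_E²). Setting ∂π_E/∂q_E = 0: 165 - 8q_E - 2(q_A) = 0.
Arcadia's first-order condition: 133 - 5q_A - 2(q_E) = 0.
Rearranging gives the reaction functions q_E = (165 - 2q_A)/8 and q_A = (133 - 2q_E)/5.
Substituting one into the other gives q_E = 559/36 and q_A = 367/18.
Price P = 173 - 2·(431/12) = 607/6.
Ember's profit: (607/6)·(559/36) - 8·(559/36) - 2(559/36)² = 964.4475.

964.45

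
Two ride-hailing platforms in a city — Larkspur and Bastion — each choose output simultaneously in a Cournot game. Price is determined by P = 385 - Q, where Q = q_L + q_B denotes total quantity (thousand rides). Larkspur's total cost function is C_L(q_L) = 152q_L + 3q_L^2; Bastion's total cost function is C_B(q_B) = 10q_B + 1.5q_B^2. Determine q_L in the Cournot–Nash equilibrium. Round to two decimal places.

Larkspur's profit: π_L = (385 - Q)q_L - (152q_L + 3q_L²). Setting ∂π_L/∂q_L = 0: 233 - 8q_L - (q_B) = 0.
Bastion's profit: π_B = (385 - Q)q_B - (10q_B + (3/2)q_B²). Setting ∂π_B/∂q_B = 0: 375 - 5q_B - (q_L) = 0.
Best responses: q_L = (233 - q_B)/8, q_B = (375 - q_L)/5.
Substituting one into the other gives q_L = 790/39 and q_B = 70.9487.

20.26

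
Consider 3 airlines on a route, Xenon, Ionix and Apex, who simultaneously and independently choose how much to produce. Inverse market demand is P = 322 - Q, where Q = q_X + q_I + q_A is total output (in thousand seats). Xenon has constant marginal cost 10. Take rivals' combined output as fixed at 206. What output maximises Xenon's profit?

With rivals' combined output fixed at 206, Xenon's profit is π_X = (322 - 206 - q_X)q_X - (10q_X) = (116 - q_X)q_X - (10q_X).
∂π_X/∂q_X = 106 - 2q_X = 0, so q_X = 53.

53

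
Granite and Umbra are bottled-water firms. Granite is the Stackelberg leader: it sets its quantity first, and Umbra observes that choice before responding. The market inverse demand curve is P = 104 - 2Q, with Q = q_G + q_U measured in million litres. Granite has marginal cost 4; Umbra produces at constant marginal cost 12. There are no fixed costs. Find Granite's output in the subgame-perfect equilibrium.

Solve by backward induction. Given q_G, the follower Umbra maximises π_U = (104 - 2q_G - 2q_U)q_U - 12q_U.
Follower FOC: 92 - 2q_G - 4q_U = 0, so q_U(q_G) = (92 - 2q_G)/4.
Granite substitutes q_U(q_G) into its own profit: π_G = q_G(104 - 2q_G - (92 - 2q_G)/2) - 4q_G = (58 - q_G)q_G - 4q_G.
The leader's first-order condition 54 - 2q_G = 0 yields q_G = 27.
Then q_U = (92 - 2·27)/4 = 19/2.

27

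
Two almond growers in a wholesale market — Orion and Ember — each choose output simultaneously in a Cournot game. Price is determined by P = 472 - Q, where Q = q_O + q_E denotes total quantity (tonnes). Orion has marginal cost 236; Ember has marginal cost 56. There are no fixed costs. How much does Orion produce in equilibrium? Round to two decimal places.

Orion's profit: π_O = (472 - Q)q_O - (236q_O). Setting ∂π_O/∂q_O = 0: 236 - 2q_O - (q_E) = 0.
Ember's profit: π_E = (472 - Q)q_E - (56q_E). Setting ∂π_E/∂q_E = 0: 416 - 2q_E - (q_O) = 0.
Rearranging gives the reaction functions q_O = (236 - q_E)/2 and q_E = (416 - q_O)/2.
Substituting one into the other gives q_O = 56/3 and q_E = 596/3.

18.67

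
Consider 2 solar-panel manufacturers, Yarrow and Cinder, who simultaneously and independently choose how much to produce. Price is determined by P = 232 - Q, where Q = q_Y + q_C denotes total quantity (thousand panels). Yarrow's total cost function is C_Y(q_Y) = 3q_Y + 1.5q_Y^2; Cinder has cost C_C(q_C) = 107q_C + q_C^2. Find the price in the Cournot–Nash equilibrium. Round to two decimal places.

169.53

Yarrow's profit: π_Y = (232 - Q)q_Y - (3q_Y + (3/2)q_Y²). Setting ∂π_Y/∂q_Y = 0: 229 - 5q_Y - (q_C) = 0.
Cinder's profit: π_C = (232 - Q)q_C - (107q_C + q_C²). Setting ∂π_C/∂q_C = 0: 125 - 4q_C - (q_Y) = 0.
Rearranging gives the reaction functions q_Y = (229 - q_C)/5 and q_C = (125 - q_Y)/4.
Solving the pair: q_Y = 791/19, q_C = 396/19.
Total output Q = 1187/19, so price P = 232 - 1187/19 = 169.5263.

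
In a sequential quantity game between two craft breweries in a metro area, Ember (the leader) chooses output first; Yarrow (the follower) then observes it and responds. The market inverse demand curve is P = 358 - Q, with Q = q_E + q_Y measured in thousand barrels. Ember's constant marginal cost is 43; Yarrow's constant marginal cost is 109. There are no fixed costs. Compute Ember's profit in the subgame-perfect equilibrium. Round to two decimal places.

The follower Yarrow best-responds to any q_E: π_Y = (358 - Q)q_Y - 109q_Y.
Follower FOC: 249 - q_E - 2q_Y = 0, so q_Y(q_E) = (249 - q_E)/2.
Ember substitutes q_Y(q_E) into its own profit: π_E = q_E(358 - q_E - (249 - q_E)/2) - 43q_E = (467/2 - (1/2)q_E)q_E - 43q_E.
The leader's first-order condition 381/2 - q_E = 0 yields q_E = 381/2.
Then q_Y = (249 - 381/2)/2 = 117/4.
Price P = 358 - 879/4 = 553/4.
Ember's profit: (553/4 - 43)·(381/2) = 18145.1250.

18145.13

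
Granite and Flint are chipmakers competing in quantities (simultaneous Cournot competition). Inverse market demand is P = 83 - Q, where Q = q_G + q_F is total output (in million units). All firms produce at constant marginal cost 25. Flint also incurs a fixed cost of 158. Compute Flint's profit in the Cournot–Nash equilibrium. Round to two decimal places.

215.78

A representative firm's profit is π_i = q_i(83 - Q) - 25q_i.
Setting ∂π_i/∂q_i = 0 with rivals' quantities fixed: 58 - 2q_i - q_j = 0.
By symmetry each firm produces the same amount; substituting q_j = q_i yields q_i = 58/3.
Price P = 83 - 116/3 = 133/3.
Flint's profit: (133/3 - 25)·(58/3) - 158 = 1942/9.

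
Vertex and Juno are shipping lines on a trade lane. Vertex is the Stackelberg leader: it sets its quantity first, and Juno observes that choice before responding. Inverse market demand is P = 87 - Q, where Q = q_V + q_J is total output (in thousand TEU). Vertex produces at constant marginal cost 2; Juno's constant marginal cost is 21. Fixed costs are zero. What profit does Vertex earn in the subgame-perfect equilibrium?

1352

Solve by backward induction. Given q_V, the follower Juno maximises π_J = (87 - q_V - q_J)q_J - 21q_J.
Follower FOC: 66 - q_V - 2q_J = 0, so q_J(q_V) = (66 - q_V)/2.
The leader anticipates this reaction. Substituting into P = 87 - Q gives P = 54 - (1/2)q_V, so π_V = (54 - (1/2)q_V)q_V - 2q_V.
Maximising: ∂π_V/∂q_V = 52 - q_V = 0, giving q_V = 52.
Then q_J = (66 - 52)/2 = 7.
Price P = 87 - 59 = 28.
Vertex's profit: (28 - 2)·52 = 1352.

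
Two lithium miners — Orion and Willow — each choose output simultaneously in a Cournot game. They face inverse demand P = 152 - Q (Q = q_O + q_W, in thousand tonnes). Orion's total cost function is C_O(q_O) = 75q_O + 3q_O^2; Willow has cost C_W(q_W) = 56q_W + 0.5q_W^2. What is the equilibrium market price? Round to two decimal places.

Orion's profit: π_O = (152 - Q)q_O - (75q_O + 3q_O²). Setting ∂π_O/∂q_O = 0: 77 - 8q_O - (q_W) = 0.
Willow's first-order condition: 96 - 3q_W - (q_O) = 0.
Rearranging gives the reaction functions q_O = (77 - q_W)/8 and q_W = (96 - q_O)/3.
Substituting one into the other gives q_O = 135/23 and q_W = 691/23.
Total output Q = 826/23, so price P = 152 - 826/23 = 116.0870.

116.09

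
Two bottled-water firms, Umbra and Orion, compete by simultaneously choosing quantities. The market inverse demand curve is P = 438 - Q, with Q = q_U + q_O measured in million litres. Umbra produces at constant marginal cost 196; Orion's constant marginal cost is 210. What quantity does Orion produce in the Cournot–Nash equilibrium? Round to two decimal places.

Umbra's profit: π_U = (438 - Q)q_U - (196q_U). Setting ∂π_U/∂q_U = 0: 242 - 2q_U - (q_O) = 0.
Orion's profit: π_O = (438 - Q)q_O - (210q_O). Setting ∂π_O/∂q_O = 0: 228 - 2q_O - (q_U) = 0.
Rearranging gives the reaction functions q_U = (242 - q_O)/2 and q_O = (228 - q_U)/2.
Solving the pair: q_U = 256/3, q_O = 214/3.

71.33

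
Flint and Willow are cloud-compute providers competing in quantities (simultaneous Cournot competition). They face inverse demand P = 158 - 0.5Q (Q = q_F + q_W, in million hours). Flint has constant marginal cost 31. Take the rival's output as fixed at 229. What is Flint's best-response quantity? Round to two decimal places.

With the rival's output fixed at 229, Flint's profit is π_F = (158 - (1/2)·229 - (1/2)q_F)q_F - (31q_F) = (87/2 - (1/2)q_F)q_F - (31q_F).
∂π_F/∂q_F = 25/2 - q_F = 0, so q_F = 25/2.

12.50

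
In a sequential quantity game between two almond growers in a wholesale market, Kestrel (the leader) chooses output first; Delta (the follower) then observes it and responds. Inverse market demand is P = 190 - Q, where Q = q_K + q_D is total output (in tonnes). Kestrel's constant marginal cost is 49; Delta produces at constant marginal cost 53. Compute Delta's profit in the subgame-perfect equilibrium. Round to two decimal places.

The follower Delta best-responds to any q_K: π_D = (190 - Q)q_D - 53q_D.
Setting the follower's marginal profit to zero, 137 - q_K - 2q_D = 0, i.e. q_D = (137 - q_K)/2.
Kestrel substitutes q_D(q_K) into its own profit: π_K = q_K(190 - q_K - (137 - q_K)/2) - 49q_K = (243/2 - (1/2)q_K)q_K - 49q_K.
Maximising: ∂π_K/∂q_K = 145/2 - q_K = 0, giving q_K = 145/2.
Then q_D = (137 - 145/2)/2 = 129/4.
Price P = 190 - 419/4 = 341/4.
Delta's profit: (341/4 - 53)·(129/4) = 1040.0625.

1040.06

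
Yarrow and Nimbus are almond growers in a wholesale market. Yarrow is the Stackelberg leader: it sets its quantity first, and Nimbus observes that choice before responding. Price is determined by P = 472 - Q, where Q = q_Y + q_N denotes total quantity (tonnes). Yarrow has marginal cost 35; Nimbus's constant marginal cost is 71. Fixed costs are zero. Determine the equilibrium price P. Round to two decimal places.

Solve by backward induction. Given q_Y, the follower Nimbus maximises π_N = (472 - q_Y - q_N)q_N - 71q_N.
Follower FOC: 401 - q_Y - 2q_N = 0, so q_N(q_Y) = (401 - q_Y)/2.
The leader anticipates this reaction. Substituting into P = 472 - Q gives P = 543/2 - (1/2)q_Y, so π_Y = (543/2 - (1/2)q_Y)q_Y - 35q_Y.
The leader's first-order condition 473/2 - q_Y = 0 yields q_Y = 473/2.
Then q_N = (401 - 473/2)/2 = 329/4.
Total output Q = 1275/4, so price P = 472 - 1275/4 = 613/4.

153.25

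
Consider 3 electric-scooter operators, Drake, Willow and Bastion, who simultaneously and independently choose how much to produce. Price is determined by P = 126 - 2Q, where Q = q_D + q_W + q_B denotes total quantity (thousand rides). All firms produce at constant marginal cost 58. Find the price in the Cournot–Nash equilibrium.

A representative firm's profit is π_i = q_i(126 - 2Q) - 58q_i.
First-order condition (treating rivals' output as given): 68 - 4q_i - 2·Σ_{j≠i} q_j = 0.
With identical firms every q_j equals q_i, so Σ_{j≠i} q_j = 2q_i and 68 = 8q_i, giving q_i = 17/2.
Total output Q = 51/2, so price P = 126 - 2·(51/2) = 75.

75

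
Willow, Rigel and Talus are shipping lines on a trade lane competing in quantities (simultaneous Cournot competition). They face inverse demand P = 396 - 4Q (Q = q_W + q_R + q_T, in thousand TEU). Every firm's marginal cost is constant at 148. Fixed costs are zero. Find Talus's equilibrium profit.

961

Each firm earns π_i = (396 - 4Q)q_i - 148q_i.
Setting ∂π_i/∂q_i = 0 with rivals' quantities fixed: 248 - 8q_i - 4·Σ_{j≠i} q_j = 0.
By symmetry each firm produces the same amount; substituting Σ_{j≠i} q_j = 2q_i yields q_i = 248/16 = 31/2.
Price P = 396 - 4·(93/2) = 210.
Talus's profit: (210 - 148)·(31/2) = 961.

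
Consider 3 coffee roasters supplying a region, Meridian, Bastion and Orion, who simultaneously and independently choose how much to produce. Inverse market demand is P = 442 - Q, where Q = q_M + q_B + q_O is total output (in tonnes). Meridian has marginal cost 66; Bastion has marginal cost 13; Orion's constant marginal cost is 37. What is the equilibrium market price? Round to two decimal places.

139.50

Meridian's profit: π_M = (442 - Q)q_M - (66q_M). Setting ∂π_M/∂q_M = 0: 376 - 2q_M - (q_B + q_O) = 0.
Bastion's first-order condition: 429 - 2q_B - (q_M + q_O) = 0.
Orion's first-order condition: 405 - 2q_O - (q_M + q_B) = 0.
Adding the 3 first-order conditions: 1210 − 4Q = 0, so Q = 605/2.
Back-substituting: q_M = (376 − 605/2) = 147/2, q_B = (429 − 605/2) = 253/2, q_O = (405 − 605/2) = 205/2.
Total output Q = 605/2, so price P = 442 - 605/2 = 279/2.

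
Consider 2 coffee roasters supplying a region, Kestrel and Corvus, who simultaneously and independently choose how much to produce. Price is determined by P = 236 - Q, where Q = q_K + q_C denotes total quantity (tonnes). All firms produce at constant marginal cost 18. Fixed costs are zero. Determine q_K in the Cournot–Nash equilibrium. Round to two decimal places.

72.67

Each firm earns π_i = (236 - Q)q_i - 18q_i.
First-order condition (treating rivals' output as given): 218 - 2q_i - q_j = 0.
By symmetry each firm produces the same amount; substituting q_j = q_i yields q_i = 218/3.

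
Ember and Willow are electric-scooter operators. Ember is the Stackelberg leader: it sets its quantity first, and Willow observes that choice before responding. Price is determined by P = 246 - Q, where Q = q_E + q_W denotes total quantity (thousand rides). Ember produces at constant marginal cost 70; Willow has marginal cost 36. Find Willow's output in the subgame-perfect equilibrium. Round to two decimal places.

The follower Willow best-responds to any q_E: π_W = (246 - Q)q_W - 36q_W.
∂π_W/∂q_W = 210 - q_E - 2q_W = 0 gives the reaction function q_W = (210 - q_E)/2.
Ember substitutes q_W(q_E) into its own profit: π_E = q_E(246 - q_E - (210 - q_E)/2) - 70q_E = (141 - (1/2)q_E)q_E - 70q_E.
Maximising: ∂π_E/∂q_E = 71 - q_E = 0, giving q_E = 71.
Then q_W = (210 - 71)/2 = 139/2.

69.50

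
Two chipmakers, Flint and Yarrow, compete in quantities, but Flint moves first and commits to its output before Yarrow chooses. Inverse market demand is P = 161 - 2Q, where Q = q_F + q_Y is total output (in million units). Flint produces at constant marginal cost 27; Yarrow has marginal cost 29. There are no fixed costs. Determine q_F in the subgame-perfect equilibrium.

Solve by backward induction. Given q_F, the follower Yarrow maximises π_Y = (161 - 2q_F - 2q_Y)q_Y - 29q_Y.
Setting the follower's marginal profit to zero, 132 - 2q_F - 4q_Y = 0, i.e. q_Y = (132 - 2q_F)/4.
Flint substitutes q_Y(q_F) into its own profit: π_F = q_F(161 - 2q_F - (132 - 2q_F)/2) - 27q_F = (95 - q_F)q_F - 27q_F.
Leader FOC: 68 - 2q_F = 0, so q_F = 34.
Then q_Y = (132 - 2·34)/4 = 16.

34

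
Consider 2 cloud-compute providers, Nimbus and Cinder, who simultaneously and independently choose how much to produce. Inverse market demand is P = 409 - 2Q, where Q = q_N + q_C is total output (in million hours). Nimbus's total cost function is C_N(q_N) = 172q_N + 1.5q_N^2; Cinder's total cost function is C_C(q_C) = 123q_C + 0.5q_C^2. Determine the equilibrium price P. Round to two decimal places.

270.87

Nimbus's profit: π_N = (409 - 2Q)q_N - (172q_N + (3/2)q_N²). Setting ∂π_N/∂q_N = 0: 237 - 7q_N - 2(q_C) = 0.
Cinder's profit: π_C = (409 - 2Q)q_C - (123q_C + (1/2)q_C²). Setting ∂π_C/∂q_C = 0: 286 - 5q_C - 2(q_N) = 0.
So q_N = (237 - 2q_C)/7 and q_C = (286 - 2q_N)/5.
Substituting one into the other gives q_N = 613/31 and q_C = 1528/31.
Total output Q = 69.0645, so price P = 409 - 2·69.0645 = 270.8710.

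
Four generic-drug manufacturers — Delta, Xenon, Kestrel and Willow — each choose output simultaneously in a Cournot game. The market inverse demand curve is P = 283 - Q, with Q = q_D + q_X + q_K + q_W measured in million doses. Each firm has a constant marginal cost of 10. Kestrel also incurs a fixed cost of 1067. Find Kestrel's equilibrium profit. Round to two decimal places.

A representative firm's profit is π_i = q_i(283 - Q) - 10q_i.
Setting ∂π_i/∂q_i = 0 with rivals' quantities fixed: 273 - 2q_i - Σ_{j≠i} q_j = 0.
By symmetry each firm produces the same amount; substituting Σ_{j≠i} q_j = 3q_i yields q_i = 273/5.
Price P = 283 - 1092/5 = 323/5.
Kestrel's profit: (323/5 - 10)·(273/5) - 1067 = 1914.1600.

1914.16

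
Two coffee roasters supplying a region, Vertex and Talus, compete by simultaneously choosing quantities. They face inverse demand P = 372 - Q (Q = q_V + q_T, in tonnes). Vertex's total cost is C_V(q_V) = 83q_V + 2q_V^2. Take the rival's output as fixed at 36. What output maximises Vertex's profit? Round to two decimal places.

With the rival's output fixed at 36, Vertex's profit is π_V = (372 - 36 - q_V)q_V - (83q_V + 2q_V²) = (336 - q_V)q_V - (83q_V + 2q_V²).
∂π_V/∂q_V = 253 - 6q_V = 0, so q_V = 253/6.

42.17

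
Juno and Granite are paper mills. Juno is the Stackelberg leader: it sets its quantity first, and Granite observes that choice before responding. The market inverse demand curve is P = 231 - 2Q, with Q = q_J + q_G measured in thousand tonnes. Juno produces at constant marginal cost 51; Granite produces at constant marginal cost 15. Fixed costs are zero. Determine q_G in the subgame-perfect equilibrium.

The follower Granite best-responds to any q_J: π_G = (231 - 2Q)q_G - 15q_G.
Setting the follower's marginal profit to zero, 216 - 2q_J - 4q_G = 0, i.e. q_G = (216 - 2q_J)/4.
Juno substitutes q_G(q_J) into its own profit: π_J = q_J(231 - 2q_J - (216 - 2q_J)/2) - 51q_J = (123 - q_J)q_J - 51q_J.
Maximising: ∂π_J/∂q_J = 72 - 2q_J = 0, giving q_J = 36.
Then q_G = (216 - 2·36)/4 = 36.

36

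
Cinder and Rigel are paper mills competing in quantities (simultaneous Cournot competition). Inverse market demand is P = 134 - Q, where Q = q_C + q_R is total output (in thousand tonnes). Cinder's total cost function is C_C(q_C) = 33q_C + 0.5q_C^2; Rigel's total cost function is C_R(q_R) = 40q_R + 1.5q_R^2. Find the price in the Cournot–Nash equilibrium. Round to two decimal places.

91.71

Cinder's profit: π_C = (134 - Q)q_C - (33q_C + (1/2)q_C²). Setting ∂π_C/∂q_C = 0: 101 - 3q_C - (q_R) = 0.
Rigel's first-order condition: 94 - 5q_R - (q_C) = 0.
So q_C = (101 - q_R)/3 and q_R = (94 - q_C)/5.
Solving the pair: q_C = 411/14, q_R = 181/14.
Total output Q = 296/7, so price P = 134 - 296/7 = 642/7.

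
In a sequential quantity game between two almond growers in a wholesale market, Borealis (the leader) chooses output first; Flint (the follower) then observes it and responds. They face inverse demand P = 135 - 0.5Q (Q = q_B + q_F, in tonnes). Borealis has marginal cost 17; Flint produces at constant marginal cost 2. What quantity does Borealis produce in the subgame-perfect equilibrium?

103

The follower Flint best-responds to any q_B: π_F = (135 - 0.5Q)q_F - 2q_F.
Follower FOC: 133 - (1/2)q_B - q_F = 0, so q_F(q_B) = (133 - (1/2)q_B).
The leader anticipates this reaction. Substituting into P = 135 - 0.5Q gives P = 137/2 - (1/4)q_B, so π_B = (137/2 - (1/4)q_B)q_B - 17q_B.
Maximising: ∂π_B/∂q_B = 103/2 - (1/2)q_B = 0, giving q_B = 103.
Then q_F = (133 - (1/2)·103) = 163/2.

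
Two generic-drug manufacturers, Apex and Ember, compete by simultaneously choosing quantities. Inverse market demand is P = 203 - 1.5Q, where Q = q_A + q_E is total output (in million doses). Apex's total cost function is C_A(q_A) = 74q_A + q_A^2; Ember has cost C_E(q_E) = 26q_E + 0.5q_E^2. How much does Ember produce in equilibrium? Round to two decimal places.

Apex's profit: π_A = (203 - 1.5Q)q_A - (74q_A + q_A²). Setting ∂π_A/∂q_A = 0: 129 - 5q_A - (3/2)(q_E) = 0.
Ember's profit: π_E = (203 - 1.5Q)q_E - (26q_E + (1/2)q_E²). Setting ∂π_E/∂q_E = 0: 177 - 4q_E - (3/2)(q_A) = 0.
Best responses: q_A = (129 - (3/2)q_E)/5, q_E = (177 - (3/2)q_A)/4.
Substituting one into the other gives q_A = 1002/71 and q_E = 38.9577.

38.96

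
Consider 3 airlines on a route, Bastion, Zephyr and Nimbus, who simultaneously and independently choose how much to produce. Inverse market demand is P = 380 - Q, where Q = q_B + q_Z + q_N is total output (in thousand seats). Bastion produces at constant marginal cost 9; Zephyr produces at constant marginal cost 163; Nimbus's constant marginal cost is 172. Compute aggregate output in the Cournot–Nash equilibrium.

199

Bastion's profit: π_B = (380 - Q)q_B - (9q_B). Setting ∂π_B/∂q_B = 0: 371 - 2q_B - (q_Z + q_N) = 0.
Zephyr's first-order condition: 217 - 2q_Z - (q_B + q_N) = 0.
Nimbus's profit: π_N = (380 - Q)q_N - (172q_N). Setting ∂π_N/∂q_N = 0: 208 - 2q_N - (q_B + q_Z) = 0.
Summing all 3 equations gives 796 − 4Q = 0, hence Q = 199.
Back-substituting: q_B = (371 − 199) = 172, q_Z = (217 − 199) = 18, q_N = (208 − 199) = 9.
Total output Q = 172 + 18 + 9 = 199.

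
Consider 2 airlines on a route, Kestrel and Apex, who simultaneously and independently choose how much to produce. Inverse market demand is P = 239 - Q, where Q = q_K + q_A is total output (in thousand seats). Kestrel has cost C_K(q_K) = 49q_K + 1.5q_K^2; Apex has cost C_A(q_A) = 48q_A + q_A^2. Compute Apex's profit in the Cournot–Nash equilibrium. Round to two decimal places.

3242.24

Kestrel's profit: π_K = (239 - Q)q_K - (49q_K + (3/2)q_K²). Setting ∂π_K/∂q_K = 0: 190 - 5q_K - (q_A) = 0.
Apex's profit: π_A = (239 - Q)q_A - (48q_A + q_A²). Setting ∂π_A/∂q_A = 0: 191 - 4q_A - (q_K) = 0.
So q_K = (190 - q_A)/5 and q_A = (191 - q_K)/4.
Substituting one into the other gives q_K = 569/19 and q_A = 765/19.
Price P = 239 - 1334/19 = 168.7895.
Apex's profit: 168.7895·(765/19) - 48·(765/19) - (765/19)² = 3242.2438.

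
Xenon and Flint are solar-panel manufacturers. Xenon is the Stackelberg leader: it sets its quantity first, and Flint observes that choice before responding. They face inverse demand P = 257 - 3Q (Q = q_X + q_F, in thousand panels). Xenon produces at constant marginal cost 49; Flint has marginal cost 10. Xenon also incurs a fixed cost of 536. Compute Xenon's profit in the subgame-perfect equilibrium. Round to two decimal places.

Solve by backward induction. Given q_X, the follower Flint maximises π_F = (257 - 3q_X - 3q_F)q_F - 10q_F.
∂π_F/∂q_F = 247 - 3q_X - 6q_F = 0 gives the reaction function q_F = (247 - 3q_X)/6.
Xenon substitutes q_F(q_X) into its own profit: π_X = q_X(257 - 3q_X - (247 - 3q_X)/2) - 49q_X = (267/2 - (3/2)q_X)q_X - 49q_X.
Maximising: ∂π_X/∂q_X = 169/2 - 3q_X = 0, giving q_X = 169/6.
Then q_F = (247 - 3·(169/6))/6 = 325/12.
Price P = 257 - 3·(221/4) = 365/4.
Xenon's profit: (365/4 - 49)·(169/6) - 536 = 654.0417.

654.04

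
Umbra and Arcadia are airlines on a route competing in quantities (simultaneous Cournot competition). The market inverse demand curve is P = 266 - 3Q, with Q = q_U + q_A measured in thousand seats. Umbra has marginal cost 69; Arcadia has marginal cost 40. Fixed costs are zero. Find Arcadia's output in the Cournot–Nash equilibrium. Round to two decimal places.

Umbra's profit: π_U = (266 - 3Q)q_U - (69q_U). Setting ∂π_U/∂q_U = 0: 197 - 6q_U - 3(q_A) = 0.
Arcadia's profit: π_A = (266 - 3Q)q_A - (40q_A). Setting ∂π_A/∂q_A = 0: 226 - 6q_A - 3(q_U) = 0.
So q_U = (197 - 3q_A)/6 and q_A = (226 - 3q_U)/6.
Solving the pair: q_U = 56/3, q_A = 85/3.

28.33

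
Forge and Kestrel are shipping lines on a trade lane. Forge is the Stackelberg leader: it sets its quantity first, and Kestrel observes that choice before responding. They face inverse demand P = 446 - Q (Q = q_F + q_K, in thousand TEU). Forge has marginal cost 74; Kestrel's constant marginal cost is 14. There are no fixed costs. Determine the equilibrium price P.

152

The follower Kestrel best-responds to any q_F: π_K = (446 - Q)q_K - 14q_K.
Setting the follower's marginal profit to zero, 432 - q_F - 2q_K = 0, i.e. q_K = (432 - q_F)/2.
The leader anticipates this reaction. Substituting into P = 446 - Q gives P = 230 - (1/2)q_F, so π_F = (230 - (1/2)q_F)q_F - 74q_F.
The leader's first-order condition 156 - q_F = 0 yields q_F = 156.
Then q_K = (432 - 156)/2 = 138.
Total output Q = 294, so price P = 446 - 294 = 152.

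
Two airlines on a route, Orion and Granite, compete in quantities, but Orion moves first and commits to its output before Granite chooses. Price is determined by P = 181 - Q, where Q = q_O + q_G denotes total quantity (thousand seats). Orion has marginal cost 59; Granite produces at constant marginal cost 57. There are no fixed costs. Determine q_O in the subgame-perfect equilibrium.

60

The follower Granite best-responds to any q_O: π_G = (181 - Q)q_G - 57q_G.
Setting the follower's marginal profit to zero, 124 - q_O - 2q_G = 0, i.e. q_G = (124 - q_O)/2.
Orion substitutes q_G(q_O) into its own profit: π_O = q_O(181 - q_O - (124 - q_O)/2) - 59q_O = (119 - (1/2)q_O)q_O - 59q_O.
The leader's first-order condition 60 - q_O = 0 yields q_O = 60.
Then q_G = (124 - 60)/2 = 32.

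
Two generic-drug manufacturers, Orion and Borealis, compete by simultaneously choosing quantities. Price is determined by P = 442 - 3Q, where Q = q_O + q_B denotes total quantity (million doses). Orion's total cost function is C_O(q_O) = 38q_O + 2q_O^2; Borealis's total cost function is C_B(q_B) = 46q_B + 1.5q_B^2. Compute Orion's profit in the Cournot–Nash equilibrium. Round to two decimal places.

Orion's profit: π_O = (442 - 3Q)q_O - (38q_O + 2q_O²). Setting ∂π_O/∂q_O = 0: 404 - 10q_O - 3(q_B) = 0.
Borealis's first-order condition: 396 - 9q_B - 3(q_O) = 0.
Best responses: q_O = (404 - 3q_B)/10, q_B = (396 - 3q_O)/9.
Solving the pair: q_O = 272/9, q_B = 916/27.
Price P = 442 - 3·(1732/27) = 249.5556.
Orion's profit: 249.5556·(272/9) - 38·(272/9) - 2(272/9)² = 4566.9136.

4566.91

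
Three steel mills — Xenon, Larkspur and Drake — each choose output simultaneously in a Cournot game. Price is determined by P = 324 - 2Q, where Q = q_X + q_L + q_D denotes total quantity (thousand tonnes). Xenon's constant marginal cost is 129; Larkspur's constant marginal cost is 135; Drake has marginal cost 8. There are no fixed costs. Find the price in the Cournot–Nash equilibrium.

Xenon's profit: π_X = (324 - 2Q)q_X - (129q_X). Setting ∂π_X/∂q_X = 0: 195 - 4q_X - 2(q_L + q_D) = 0.
Larkspur's profit: π_L = (324 - 2Q)q_L - (135q_L). Setting ∂π_L/∂q_L = 0: 189 - 4q_L - 2(q_X + q_D) = 0.
Drake's first-order condition: 316 - 4q_D - 2(q_X + q_L) = 0.
Adding the 3 conditions: 700 − 4Q − 4Q = 0, i.e. Q = 175/2.
Back-substituting: q_X = (195 − 175)/2 = 10, q_L = (189 − 175)/2 = 7, q_D = (316 − 175)/2 = 141/2.
Total output Q = 175/2, so price P = 324 - 2·(175/2) = 149.

149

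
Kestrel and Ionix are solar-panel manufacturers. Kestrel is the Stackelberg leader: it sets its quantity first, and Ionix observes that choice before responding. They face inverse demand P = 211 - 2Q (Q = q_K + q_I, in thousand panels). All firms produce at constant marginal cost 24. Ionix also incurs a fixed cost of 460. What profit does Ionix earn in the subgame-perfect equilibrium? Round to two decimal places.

Solve by backward induction. Given q_K, the follower Ionix maximises π_I = (211 - 2q_K - 2q_I)q_I - 24q_I.
Setting the follower's marginal profit to zero, 187 - 2q_K - 4q_I = 0, i.e. q_I = (187 - 2q_K)/4.
Kestrel substitutes q_I(q_K) into its own profit: π_K = q_K(211 - 2q_K - (187 - 2q_K)/2) - 24q_K = (235/2 - q_K)q_K - 24q_K.
Maximising: ∂π_K/∂q_K = 187/2 - 2q_K = 0, giving q_K = 187/4.
Then q_I = (187 - 2·(187/4))/4 = 187/8.
Price P = 211 - 2·(561/8) = 283/4.
Ionix's profit: (283/4 - 24)·(187/8) - 460 = 632.7813.

632.78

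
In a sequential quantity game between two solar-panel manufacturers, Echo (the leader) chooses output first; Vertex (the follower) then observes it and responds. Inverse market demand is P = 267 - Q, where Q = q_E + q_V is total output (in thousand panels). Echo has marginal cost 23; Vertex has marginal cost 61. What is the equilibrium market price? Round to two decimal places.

The follower Vertex best-responds to any q_E: π_V = (267 - Q)q_V - 61q_V.
∂π_V/∂q_V = 206 - q_E - 2q_V = 0 gives the reaction function q_V = (206 - q_E)/2.
Echo substitutes q_V(q_E) into its own profit: π_E = q_E(267 - q_E - (206 - q_E)/2) - 23q_E = (164 - (1/2)q_E)q_E - 23q_E.
The leader's first-order condition 141 - q_E = 0 yields q_E = 141.
Then q_V = (206 - 141)/2 = 65/2.
Total output Q = 347/2, so price P = 267 - 347/2 = 187/2.

93.50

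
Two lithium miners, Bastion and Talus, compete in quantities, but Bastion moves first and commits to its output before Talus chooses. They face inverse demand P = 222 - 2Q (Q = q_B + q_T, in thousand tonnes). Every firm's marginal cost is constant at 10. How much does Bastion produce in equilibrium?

53

Solve by backward induction. Given q_B, the follower Talus maximises π_T = (222 - 2q_B - 2q_T)q_T - 10q_T.
Setting the follower's marginal profit to zero, 212 - 2q_B - 4q_T = 0, i.e. q_T = (212 - 2q_B)/4.
The leader anticipates this reaction. Substituting into P = 222 - 2Q gives P = 116 - q_B, so π_B = (116 - q_B)q_B - 10q_B.
Maximising: ∂π_B/∂q_B = 106 - 2q_B = 0, giving q_B = 53.
Then q_T = (212 - 2·53)/4 = 53/2.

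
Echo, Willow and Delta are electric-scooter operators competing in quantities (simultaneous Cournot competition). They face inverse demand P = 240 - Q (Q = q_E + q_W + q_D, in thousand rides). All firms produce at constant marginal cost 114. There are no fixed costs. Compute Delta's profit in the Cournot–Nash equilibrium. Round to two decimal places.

A representative firm's profit is π_i = q_i(240 - Q) - 114q_i.
First-order condition (treating rivals' output as given): 126 - 2q_i - Σ_{j≠i} q_j = 0.
By symmetry each firm produces the same amount; substituting Σ_{j≠i} q_j = 2q_i yields q_i = 126/4 = 63/2.
Price P = 240 - 189/2 = 291/2.
Delta's profit: (291/2 - 114)·(63/2) = 992.2500.

992.25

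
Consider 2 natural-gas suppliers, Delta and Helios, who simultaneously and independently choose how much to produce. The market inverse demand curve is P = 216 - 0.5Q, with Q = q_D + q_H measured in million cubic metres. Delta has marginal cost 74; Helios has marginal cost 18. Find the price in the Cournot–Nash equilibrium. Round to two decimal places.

102.67

Delta's profit: π_D = (216 - 0.5Q)q_D - (74q_D). Setting ∂π_D/∂q_D = 0: 142 - q_D - (1/2)(q_H) = 0.
Helios's first-order condition: 198 - q_H - (1/2)(q_D) = 0.
So q_D = (142 - (1/2)q_H) and q_H = (198 - (1/2)q_D).
Substituting one into the other gives q_D = 172/3 and q_H = 508/3.
Total output Q = 680/3, so price P = 216 - (1/2)·(680/3) = 308/3.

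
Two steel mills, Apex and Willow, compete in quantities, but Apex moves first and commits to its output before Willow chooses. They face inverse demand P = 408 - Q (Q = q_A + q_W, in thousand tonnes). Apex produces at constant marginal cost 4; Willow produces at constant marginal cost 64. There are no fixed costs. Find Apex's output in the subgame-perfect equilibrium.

The follower Willow best-responds to any q_A: π_W = (408 - Q)q_W - 64q_W.
Follower FOC: 344 - q_A - 2q_W = 0, so q_W(q_A) = (344 - q_A)/2.
The leader anticipates this reaction. Substituting into P = 408 - Q gives P = 236 - (1/2)q_A, so π_A = (236 - (1/2)q_A)q_A - 4q_A.
The leader's first-order condition 232 - q_A = 0 yields q_A = 232.
Then q_W = (344 - 232)/2 = 56.

232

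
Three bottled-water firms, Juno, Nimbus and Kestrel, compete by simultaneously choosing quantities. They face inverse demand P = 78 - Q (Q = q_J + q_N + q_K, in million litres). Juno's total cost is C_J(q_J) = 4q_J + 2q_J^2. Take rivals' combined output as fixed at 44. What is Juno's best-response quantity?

With rivals' combined output fixed at 44, Juno's profit is π_J = (78 - 44 - q_J)q_J - (4q_J + 2q_J²) = (34 - q_J)q_J - (4q_J + 2q_J²).
∂π_J/∂q_J = 30 - 6q_J = 0, so q_J = 5.

5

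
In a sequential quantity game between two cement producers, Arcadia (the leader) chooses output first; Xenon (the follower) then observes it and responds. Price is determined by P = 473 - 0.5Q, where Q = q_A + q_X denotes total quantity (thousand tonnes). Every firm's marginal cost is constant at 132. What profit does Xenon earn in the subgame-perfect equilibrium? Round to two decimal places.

Solve by backward induction. Given q_A, the follower Xenon maximises π_X = (473 - (1/2)q_A - (1/2)q_X)q_X - 132q_X.
Follower FOC: 341 - (1/2)q_A - q_X = 0, so q_X(q_A) = (341 - (1/2)q_A).
Arcadia substitutes q_X(q_A) into its own profit: π_A = q_A(473 - (1/2)q_A - (341 - (1/2)q_A)/2) - 132q_A = (605/2 - (1/4)q_A)q_A - 132q_A.
Leader FOC: 341/2 - (1/2)q_A = 0, so q_A = 341.
Then q_X = (341 - (1/2)·341) = 341/2.
Price P = 473 - (1/2)·(1023/2) = 869/4.
Xenon's profit: (869/4 - 132)·(341/2) = 14535.1250.

14535.13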